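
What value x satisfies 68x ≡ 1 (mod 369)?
38

gcd(68, 369) = 1, so the inverse exists.
Extended Euclidean algorithm on (369, 68):
369 = 5 × 68 + 29  ⟹  29 = (1)·369 + (-5)·68
68 = 2 × 29 + 10  ⟹  10 = (-2)·369 + (11)·68
29 = 2 × 10 + 9  ⟹  9 = (5)·369 + (-27)·68
10 = 1 × 9 + 1  ⟹  1 = (-7)·369 + (38)·68
So (38)·68 ≡ 1 (mod 369), i.e. 68^(-1) ≡ 38 (mod 369).
Check: 68 × 38 = 2584 ≡ 1 (mod 369)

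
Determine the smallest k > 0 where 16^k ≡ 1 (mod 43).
7

43 is prime, so ord(16) divides φ(43) = 42.
Divisors of 42: 1, 2, 3, 6, 7, 14, 21, 42.
Repeated squaring: 16^1 ≡ 16, 16^2 ≡ 41, 16^4 ≡ 4, 16^8 ≡ 16, 16^16 ≡ 41, 16^32 ≡ 4 (mod 43).
Test 16^d mod 43 for each divisor d in increasing order:
16^1 ≡ 16
16^2 ≡ 41
16^3 = 16^2·16^1 ≡ 11
16^6 = 16^4·16^2 ≡ 35
16^7 = 16^4·16^2·16^1 ≡ 1  ← first divisor giving 1
The order is 7.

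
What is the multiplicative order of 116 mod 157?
52

157 is prime, so ord(116) divides φ(157) = 156.
Divisors of 156: 1, 2, 3, 4, 6, 12, 13, 26, 39, 52, 78, 156.
Repeated squaring: 116^1 ≡ 116, 116^2 ≡ 111, 116^4 ≡ 75, 116^8 ≡ 130, 116^16 ≡ 101, 116^32 ≡ 153, 116^64 ≡ 16, 116^128 ≡ 99 (mod 157).
Test 116^d mod 157 for each divisor d in increasing order:
116^1 ≡ 116
116^2 ≡ 111
116^3 = 116^2·116^1 ≡ 2
116^4 ≡ 75
116^6 = 116^4·116^2 ≡ 4
116^12 = 116^8·116^4 ≡ 16
116^13 = 116^8·116^4·116^1 ≡ 129
116^26 = 116^16·116^8·116^2 ≡ 156
116^39 = 116^32·116^4·116^2·116^1 ≡ 28
116^52 = 116^32·116^16·116^4 ≡ 1  ← first divisor giving 1
The order is 52.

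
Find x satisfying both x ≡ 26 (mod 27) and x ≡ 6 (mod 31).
161

Using Chinese Remainder Theorem:
M = 27 × 31 = 837
M1 = 31, M2 = 27
y1 = 31^(-1) mod 27 = 7
y2 = 27^(-1) mod 31 = 23
x = (26×31×7 + 6×27×23) mod 837 = 161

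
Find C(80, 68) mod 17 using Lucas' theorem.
1

Using Lucas' theorem:
Write n=80 and k=68 in base 17:
n in base 17: [4, 12]
k in base 17: [4, 0]
C(80,68) mod 17 = ∏ C(n_i, k_i) mod 17
Digit binomials (mod 17): C(4,4) = 1; C(12,0) = 1
Product: 1 × 1 = 1 ≡ 1 (mod 17)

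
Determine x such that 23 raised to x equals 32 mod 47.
18

Baby-step giant-step with step n = ⌈√47⌉ = 7.
Baby steps 23^j mod 47 (j:value) for j=0..6: 0:1, 1:23, 2:12, 3:41, 4:3, 5:22, 6:36.
Giant-step multiplier: 23^(-7) ≡ 23^(46-7) = 23^39 ≡ 13 (mod 47).
Giant steps γ_i = 32·13^i mod 47: γ_0=32, γ_1=40, γ_2=3 (in table at j=4).
x = i·n + j = 2·7 + 4 = 18.
Check: 23^18 ≡ 32 (mod 47).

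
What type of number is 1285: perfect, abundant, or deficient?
deficient

Proper divisors of 1285: sum = 1 + 5 + 257 = 263
Since 263 < 1285, 1285 is deficient.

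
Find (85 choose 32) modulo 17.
0

Using Lucas' theorem:
Write n=85 and k=32 in base 17:
n in base 17: [5, 0]
k in base 17: [1, 15]
C(85,32) mod 17 = ∏ C(n_i, k_i) mod 17
Digit binomials (mod 17): C(5,1) = 5; C(0,15) = 0 (k_i > n_i)
Product: 5 × 0 = 0 ≡ 0 (mod 17)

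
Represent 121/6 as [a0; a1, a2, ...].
[20; 6]

Euclidean algorithm steps:
121 = 20 × 6 + 1
6 = 6 × 1 + 0
Continued fraction: [20; 6]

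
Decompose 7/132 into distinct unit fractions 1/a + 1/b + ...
1/19 + 1/2508

Greedy algorithm:
7/132: ceiling(132/7) = 19, use 1/19
1/2508: ceiling(2508/1) = 2508, use 1/2508
Result: 7/132 = 1/19 + 1/2508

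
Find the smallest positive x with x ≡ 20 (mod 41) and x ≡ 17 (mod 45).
512

Using Chinese Remainder Theorem:
M = 41 × 45 = 1845
M1 = 45, M2 = 41
y1 = 45^(-1) mod 41 = 31
y2 = 41^(-1) mod 45 = 11
x = (20×45×31 + 17×41×11) mod 1845 = 512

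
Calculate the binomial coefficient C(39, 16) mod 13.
0

Using Lucas' theorem:
Write n=39 and k=16 in base 13:
n in base 13: [3, 0]
k in base 13: [1, 3]
C(39,16) mod 13 = ∏ C(n_i, k_i) mod 13
Digit binomials (mod 13): C(3,1) = 3; C(0,3) = 0 (k_i > n_i)
Product: 3 × 0 = 0 ≡ 0 (mod 13)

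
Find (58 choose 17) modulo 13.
8

Using Lucas' theorem:
Write n=58 and k=17 in base 13:
n in base 13: [4, 6]
k in base 13: [1, 4]
C(58,17) mod 13 = ∏ C(n_i, k_i) mod 13
Digit binomials (mod 13): C(4,1) = 4; C(6,4) = 15 ≡ 2
Product: 4 × 2 = 8 ≡ 8 (mod 13)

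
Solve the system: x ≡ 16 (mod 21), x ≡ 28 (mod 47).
310

Using Chinese Remainder Theorem:
M = 21 × 47 = 987
M1 = 47, M2 = 21
y1 = 47^(-1) mod 21 = 17
y2 = 21^(-1) mod 47 = 9
x = (16×47×17 + 28×21×9) mod 987 = 310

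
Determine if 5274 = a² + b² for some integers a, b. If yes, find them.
45² + 57² (a=45, b=57)

Factorization: 5274 = 2 × 3^2 × 293
By Fermat: n is sum of two squares iff every prime p ≡ 3 (mod 4) appears to even power.
All primes ≡ 3 (mod 4) appear to even power.
Search a = 0, 1, 2, … for 5274 - a² a perfect square: first hit at a = 45: 5274 - 2025 = 3249 = 57².
5274 = 45² + 57² = 2025 + 3249 ✓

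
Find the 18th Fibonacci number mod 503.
69

Matrix identity: Q^n = [[F_(n+1), F_n], [F_n, F_(n-1)]] with Q = [[1,1],[1,0]].
n = 18 = 10010₂. Square-and-multiply, entries mod 503:
Q^1 = [[1,1],[1,0]]
Q^2 = (Q^1)² = [[2,1],[1,1]]
Q^4 = (Q^2)² = [[5,3],[3,2]]
Q^9 = (Q^4)²·Q = [[55,34],[34,21]]
Q^18 = (Q^9)² = [[157,69],[69,88]]
F_18 mod 503 = Q^18[0][1] = 69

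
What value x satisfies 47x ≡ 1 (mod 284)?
139

gcd(47, 284) = 1, so the inverse exists.
Extended Euclidean algorithm on (284, 47):
284 = 6 × 47 + 2  ⟹  2 = (1)·284 + (-6)·47
47 = 23 × 2 + 1  ⟹  1 = (-23)·284 + (139)·47
So (139)·47 ≡ 1 (mod 284), i.e. 47^(-1) ≡ 139 (mod 284).
Check: 47 × 139 = 6533 ≡ 1 (mod 284)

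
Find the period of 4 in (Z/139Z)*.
69

139 is prime, so ord(4) divides φ(139) = 138.
Divisors of 138: 1, 2, 3, 6, 23, 46, 69, 138.
Repeated squaring: 4^1 ≡ 4, 4^2 ≡ 16, 4^4 ≡ 117, 4^8 ≡ 67, 4^16 ≡ 41, 4^32 ≡ 13, 4^64 ≡ 30, 4^128 ≡ 66 (mod 139).
Test 4^d mod 139 for each divisor d in increasing order:
4^1 ≡ 4
4^2 ≡ 16
4^3 = 4^2·4^1 ≡ 64
4^6 = 4^4·4^2 ≡ 65
4^23 = 4^16·4^4·4^2·4^1 ≡ 96
4^46 = 4^32·4^8·4^4·4^2 ≡ 42
4^69 = 4^64·4^4·4^1 ≡ 1  ← first divisor giving 1
The order is 69.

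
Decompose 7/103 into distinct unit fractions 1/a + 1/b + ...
1/15 + 1/773 + 1/1194285

Greedy algorithm:
7/103: ceiling(103/7) = 15, use 1/15
2/1545: ceiling(1545/2) = 773, use 1/773
1/1194285: ceiling(1194285/1) = 1194285, use 1/1194285
Result: 7/103 = 1/15 + 1/773 + 1/1194285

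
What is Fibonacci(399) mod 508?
406

Matrix identity: Q^n = [[F_(n+1), F_n], [F_n, F_(n-1)]] with Q = [[1,1],[1,0]].
n = 399 = 110001111₂. Square-and-multiply, entries mod 508:
Q^1 = [[1,1],[1,0]]
Q^3 = (Q^1)²·Q = [[3,2],[2,1]]
Q^6 = (Q^3)² = [[13,8],[8,5]]
Q^12 = (Q^6)² = [[233,144],[144,89]]
Q^24 = (Q^12)² = [[349,140],[140,209]]
Q^49 = (Q^24)²·Q = [[65,177],[177,396]]
Q^99 = (Q^49)²·Q = [[311,502],[502,317]]
Q^199 = (Q^99)²·Q = [[25,237],[237,296]]
Q^399 = (Q^199)²·Q = [[283,406],[406,385]]
F_399 mod 508 = Q^399[0][1] = 406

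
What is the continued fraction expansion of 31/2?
[15; 2]

Euclidean algorithm steps:
31 = 15 × 2 + 1
2 = 2 × 1 + 0
Continued fraction: [15; 2]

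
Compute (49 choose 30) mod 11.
0

Using Lucas' theorem:
Write n=49 and k=30 in base 11:
n in base 11: [4, 5]
k in base 11: [2, 8]
C(49,30) mod 11 = ∏ C(n_i, k_i) mod 11
Digit binomials (mod 11): C(4,2) = 6; C(5,8) = 0 (k_i > n_i)
Product: 6 × 0 = 0 ≡ 0 (mod 11)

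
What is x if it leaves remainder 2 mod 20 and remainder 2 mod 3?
2

Using Chinese Remainder Theorem:
M = 20 × 3 = 60
M1 = 3, M2 = 20
y1 = 3^(-1) mod 20 = 7
y2 = 20^(-1) mod 3 = 2
x = (2×3×7 + 2×20×2) mod 60 = 2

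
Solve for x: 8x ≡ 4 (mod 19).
x ≡ 10 (mod 19)

gcd(8, 19) = 1, which divides 4, so solutions exist.
Find 8^(-1) mod 19 by the extended Euclidean algorithm:
19 = 2 × 8 + 3  ⟹  3 = (1)·19 + (-2)·8
8 = 2 × 3 + 2  ⟹  2 = (-2)·19 + (5)·8
3 = 1 × 2 + 1  ⟹  1 = (3)·19 + (-7)·8
So (-7)·8 ≡ 1 (mod 19), i.e. 8^(-1) ≡ -7 ≡ 12 (mod 19).
x ≡ 12 × 4 = 48 ≡ 10 (mod 19).
Check: 8 × 10 = 80 ≡ 4 (mod 19).
Unique solution: x ≡ 10 (mod 19)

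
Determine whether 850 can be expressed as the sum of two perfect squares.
3² + 29² (a=3, b=29)

Factorization: 850 = 2 × 5^2 × 17
By Fermat: n is sum of two squares iff every prime p ≡ 3 (mod 4) appears to even power.
All primes ≡ 3 (mod 4) appear to even power.
Search a = 0, 1, 2, … for 850 - a² a perfect square: first hit at a = 3: 850 - 9 = 841 = 29².
850 = 3² + 29² = 9 + 841 ✓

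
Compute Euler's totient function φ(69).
44

69 = 3 × 23
φ(n) = n × ∏(1 - 1/p) for each prime p dividing n
φ(69) = 69 × (1 - 1/3) × (1 - 1/23) = 44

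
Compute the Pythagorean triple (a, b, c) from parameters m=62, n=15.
(3619, 1860, 4069)

Euclid's formula: a = m² - n², b = 2mn, c = m² + n²
m = 62, n = 15
a = 62² - 15² = 3844 - 225 = 3619
b = 2 × 62 × 15 = 1860
c = 62² + 15² = 3844 + 225 = 4069
Verification: 3619² + 1860² = 13097161 + 3459600 = 16556761 = 4069² ✓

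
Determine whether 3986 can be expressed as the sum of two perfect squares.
31² + 55² (a=31, b=55)

Factorization: 3986 = 2 × 1993
By Fermat: n is sum of two squares iff every prime p ≡ 3 (mod 4) appears to even power.
All primes ≡ 3 (mod 4) appear to even power.
Search a = 0, 1, 2, … for 3986 - a² a perfect square: first hit at a = 31: 3986 - 961 = 3025 = 55².
3986 = 31² + 55² = 961 + 3025 ✓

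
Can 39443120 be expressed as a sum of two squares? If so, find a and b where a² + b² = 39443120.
Not possible

Factorization: 39443120 = 2^4 × 5 × 79^3
By Fermat: n is sum of two squares iff every prime p ≡ 3 (mod 4) appears to even power.
Prime(s) ≡ 3 (mod 4) with odd exponent: [(79, 3)]
Therefore 39443120 cannot be expressed as a² + b².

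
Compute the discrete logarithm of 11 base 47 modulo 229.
90

Baby-step giant-step with step n = ⌈√229⌉ = 16.
Baby steps 47^j mod 229 (j:value) for j=0..15: 0:1, 1:47, 2:148, 3:86, 4:149, 5:133, 6:68, 7:219, 8:217, 9:123, 10:56, 11:113, 12:44, 13:7, 14:100, 15:120.
Giant-step multiplier: 47^(-16) ≡ 47^(228-16) = 47^212 ≡ 132 (mod 229).
Giant steps γ_i = 11·132^i mod 229: γ_0=11, γ_1=78, γ_2=220, γ_3=186, γ_4=49, γ_5=56 (in table at j=10).
x = i·n + j = 5·16 + 10 = 90.
Check: 47^90 ≡ 11 (mod 229).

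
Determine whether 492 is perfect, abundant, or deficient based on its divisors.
abundant

Proper divisors of 492: sum = 1 + 2 + 3 + 4 + 6 + 12 + 41 + 82 + 123 + 164 + 246 = 684
Since 684 > 492, 492 is abundant.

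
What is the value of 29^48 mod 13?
1

Repeated squaring. Binary of 48 = 110000.
29^1 ≡ 3 (mod 13); 29^2 ≡ 9 (mod 13); 29^4 ≡ 3 (mod 13); 29^8 ≡ 9 (mod 13); 29^16 ≡ 3 (mod 13); 29^32 ≡ 9 (mod 13)
29^48 = 29^16 × 29^32 ≡ 1 (mod 13)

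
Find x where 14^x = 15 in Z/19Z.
17

Baby-step giant-step with step n = ⌈√19⌉ = 5.
Baby steps 14^j mod 19 (j:value) for j=0..4: 0:1, 1:14, 2:6, 3:8, 4:17.
Giant-step multiplier: 14^(-5) ≡ 14^(18-5) = 14^13 ≡ 2 (mod 19).
Giant steps γ_i = 15·2^i mod 19: γ_0=15, γ_1=11, γ_2=3, γ_3=6 (in table at j=2).
x = i·n + j = 3·5 + 2 = 17.
Check: 14^17 ≡ 15 (mod 19).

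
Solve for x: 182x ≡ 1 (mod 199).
117

gcd(182, 199) = 1, so the inverse exists.
Extended Euclidean algorithm on (199, 182):
199 = 1 × 182 + 17  ⟹  17 = (1)·199 + (-1)·182
182 = 10 × 17 + 12  ⟹  12 = (-10)·199 + (11)·182
17 = 1 × 12 + 5  ⟹  5 = (11)·199 + (-12)·182
12 = 2 × 5 + 2  ⟹  2 = (-32)·199 + (35)·182
5 = 2 × 2 + 1  ⟹  1 = (75)·199 + (-82)·182
So (-82)·182 ≡ 1 (mod 199), i.e. 182^(-1) ≡ -82 ≡ 117 (mod 199).
Check: 182 × 117 = 21294 ≡ 1 (mod 199)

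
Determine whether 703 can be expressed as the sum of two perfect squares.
Not possible

Factorization: 703 = 19 × 37
By Fermat: n is sum of two squares iff every prime p ≡ 3 (mod 4) appears to even power.
Prime(s) ≡ 3 (mod 4) with odd exponent: [(19, 1)]
Therefore 703 cannot be expressed as a² + b².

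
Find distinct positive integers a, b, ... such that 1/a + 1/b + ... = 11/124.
1/12 + 1/186

Greedy algorithm:
11/124: ceiling(124/11) = 12, use 1/12
1/186: ceiling(186/1) = 186, use 1/186
Result: 11/124 = 1/12 + 1/186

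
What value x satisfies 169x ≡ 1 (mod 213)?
121

gcd(169, 213) = 1, so the inverse exists.
Extended Euclidean algorithm on (213, 169):
213 = 1 × 169 + 44  ⟹  44 = (1)·213 + (-1)·169
169 = 3 × 44 + 37  ⟹  37 = (-3)·213 + (4)·169
44 = 1 × 37 + 7  ⟹  7 = (4)·213 + (-5)·169
37 = 5 × 7 + 2  ⟹  2 = (-23)·213 + (29)·169
7 = 3 × 2 + 1  ⟹  1 = (73)·213 + (-92)·169
So (-92)·169 ≡ 1 (mod 213), i.e. 169^(-1) ≡ -92 ≡ 121 (mod 213).
Check: 169 × 121 = 20449 ≡ 1 (mod 213)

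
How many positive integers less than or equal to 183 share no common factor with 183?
120

183 = 3 × 61
φ(n) = n × ∏(1 - 1/p) for each prime p dividing n
φ(183) = 183 × (1 - 1/3) × (1 - 1/61) = 120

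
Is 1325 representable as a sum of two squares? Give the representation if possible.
10² + 35² (a=10, b=35)

Factorization: 1325 = 5^2 × 53
By Fermat: n is sum of two squares iff every prime p ≡ 3 (mod 4) appears to even power.
All primes ≡ 3 (mod 4) appear to even power.
Search a = 0, 1, 2, … for 1325 - a² a perfect square: first hit at a = 10: 1325 - 100 = 1225 = 35².
1325 = 10² + 35² = 100 + 1225 ✓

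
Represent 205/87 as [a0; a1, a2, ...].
[2; 2, 1, 4, 6]

Euclidean algorithm steps:
205 = 2 × 87 + 31
87 = 2 × 31 + 25
31 = 1 × 25 + 6
25 = 4 × 6 + 1
6 = 6 × 1 + 0
Continued fraction: [2; 2, 1, 4, 6]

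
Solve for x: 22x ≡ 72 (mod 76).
x ≡ 24 (mod 38)

gcd(22, 76) = 2, which divides 72, so solutions exist.
Divide through by 2: 11x ≡ 36 (mod 38).
Find 11^(-1) mod 38 by the extended Euclidean algorithm:
38 = 3 × 11 + 5  ⟹  5 = (1)·38 + (-3)·11
11 = 2 × 5 + 1  ⟹  1 = (-2)·38 + (7)·11
So (7)·11 ≡ 1 (mod 38), i.e. 11^(-1) ≡ 7 (mod 38).
x ≡ 7 × 36 = 252 ≡ 24 (mod 38).
Check: 22 × 24 = 528 ≡ 72 (mod 76).
x ≡ 24 (mod 38), giving 2 solutions mod 76.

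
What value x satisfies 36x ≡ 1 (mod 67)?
54

gcd(36, 67) = 1, so the inverse exists.
Extended Euclidean algorithm on (67, 36):
67 = 1 × 36 + 31  ⟹  31 = (1)·67 + (-1)·36
36 = 1 × 31 + 5  ⟹  5 = (-1)·67 + (2)·36
31 = 6 × 5 + 1  ⟹  1 = (7)·67 + (-13)·36
So (-13)·36 ≡ 1 (mod 67), i.e. 36^(-1) ≡ -13 ≡ 54 (mod 67).
Check: 36 × 54 = 1944 ≡ 1 (mod 67)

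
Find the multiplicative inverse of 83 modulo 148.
107

gcd(83, 148) = 1, so the inverse exists.
Extended Euclidean algorithm on (148, 83):
148 = 1 × 83 + 65  ⟹  65 = (1)·148 + (-1)·83
83 = 1 × 65 + 18  ⟹  18 = (-1)·148 + (2)·83
65 = 3 × 18 + 11  ⟹  11 = (4)·148 + (-7)·83
18 = 1 × 11 + 7  ⟹  7 = (-5)·148 + (9)·83
11 = 1 × 7 + 4  ⟹  4 = (9)·148 + (-16)·83
7 = 1 × 4 + 3  ⟹  3 = (-14)·148 + (25)·83
4 = 1 × 3 + 1  ⟹  1 = (23)·148 + (-41)·83
So (-41)·83 ≡ 1 (mod 148), i.e. 83^(-1) ≡ -41 ≡ 107 (mod 148).
Check: 83 × 107 = 8881 ≡ 1 (mod 148)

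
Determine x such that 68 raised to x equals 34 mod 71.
25

Baby-step giant-step with step n = ⌈√71⌉ = 9.
Baby steps 68^j mod 71 (j:value) for j=0..8: 0:1, 1:68, 2:9, 3:44, 4:10, 5:41, 6:19, 7:14, 8:29.
Giant-step multiplier: 68^(-9) ≡ 68^(70-9) = 68^61 ≡ 31 (mod 71).
Giant steps γ_i = 34·31^i mod 71: γ_0=34, γ_1=60, γ_2=14 (in table at j=7).
x = i·n + j = 2·9 + 7 = 25.
Check: 68^25 ≡ 34 (mod 71).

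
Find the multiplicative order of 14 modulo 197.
4

197 is prime, so ord(14) divides φ(197) = 196.
Divisors of 196: 1, 2, 4, 7, 14, 28, 49, 98, 196.
Repeated squaring: 14^1 ≡ 14, 14^2 ≡ 196, 14^4 ≡ 1, 14^8 ≡ 1, 14^16 ≡ 1, 14^32 ≡ 1, 14^64 ≡ 1, 14^128 ≡ 1 (mod 197).
Test 14^d mod 197 for each divisor d in increasing order:
14^1 ≡ 14
14^2 ≡ 196
14^4 ≡ 1  ← first divisor giving 1
The order is 4.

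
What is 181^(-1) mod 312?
181

gcd(181, 312) = 1, so the inverse exists.
Extended Euclidean algorithm on (312, 181):
312 = 1 × 181 + 131  ⟹  131 = (1)·312 + (-1)·181
181 = 1 × 131 + 50  ⟹  50 = (-1)·312 + (2)·181
131 = 2 × 50 + 31  ⟹  31 = (3)·312 + (-5)·181
50 = 1 × 31 + 19  ⟹  19 = (-4)·312 + (7)·181
31 = 1 × 19 + 12  ⟹  12 = (7)·312 + (-12)·181
19 = 1 × 12 + 7  ⟹  7 = (-11)·312 + (19)·181
12 = 1 × 7 + 5  ⟹  5 = (18)·312 + (-31)·181
7 = 1 × 5 + 2  ⟹  2 = (-29)·312 + (50)·181
5 = 2 × 2 + 1  ⟹  1 = (76)·312 + (-131)·181
So (-131)·181 ≡ 1 (mod 312), i.e. 181^(-1) ≡ -131 ≡ 181 (mod 312).
Check: 181 × 181 = 32761 ≡ 1 (mod 312)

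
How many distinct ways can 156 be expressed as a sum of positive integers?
73232243759

p(n) counts ways to write n as a sum of positive integers (order ignored).
Euler's pentagonal recurrence: p(k) = p(k-1) + p(k-2) - p(k-5) - p(k-7) + p(k-12) + p(k-15) - ... (offsets j(3j∓1)/2, signs ++--, p(0)=1, p(<0)=0).
DP table for k = 0..155: p(0)=1, p(1)=1, p(2)=2, p(3)=3, p(4)=5, p(5)=7, p(6)=11, p(7)=15, p(8)=22, p(9)=30, p(10)=42, p(11)=56, p(12)=77, p(13)=101, p(14)=135, p(15)=176, p(16)=231, p(17)=297, p(18)=385, p(19)=490, p(20)=627, p(21)=792, p(22)=1002, p(23)=1255, p(24)=1575, p(25)=1958, p(26)=2436, p(27)=3010, p(28)=3718, p(29)=4565, p(30)=5604, p(31)=6842, p(32)=8349, p(33)=10143, p(34)=12310, p(35)=14883, p(36)=17977, p(37)=21637, p(38)=26015, p(39)=31185, p(40)=37338, p(41)=44583, p(42)=53174, p(43)=63261, p(44)=75175, p(45)=89134, p(46)=105558, p(47)=124754, p(48)=147273, p(49)=173525, p(50)=204226, p(51)=239943, p(52)=281589, p(53)=329931, p(54)=386155, p(55)=451276, p(56)=526823, p(57)=614154, p(58)=715220, p(59)=831820, p(60)=966467, p(61)=1121505, p(62)=1300156, p(63)=1505499, p(64)=1741630, p(65)=2012558, p(66)=2323520, p(67)=2679689, p(68)=3087735, p(69)=3554345, p(70)=4087968, p(71)=4697205, p(72)=5392783, p(73)=6185689, p(74)=7089500, p(75)=8118264, p(76)=9289091, p(77)=10619863, p(78)=12132164, p(79)=13848650, p(80)=15796476, p(81)=18004327, p(82)=20506255, p(83)=23338469, p(84)=26543660, p(85)=30167357, p(86)=34262962, p(87)=38887673, p(88)=44108109, p(89)=49995925, p(90)=56634173, p(91)=64112359, p(92)=72533807, p(93)=82010177, p(94)=92669720, p(95)=104651419, p(96)=118114304, p(97)=133230930, p(98)=150198136, p(99)=169229875, p(100)=190569292, p(101)=214481126, p(102)=241265379, p(103)=271248950, p(104)=304801365, p(105)=342325709, p(106)=384276336, p(107)=431149389, p(108)=483502844, p(109)=541946240, p(110)=607163746, p(111)=679903203, p(112)=761002156, p(113)=851376628, p(114)=952050665, p(115)=1064144451, p(116)=1188908248, p(117)=1327710076, p(118)=1482074143, p(119)=1653668665, p(120)=1844349560, p(121)=2056148051, p(122)=2291320912, p(123)=2552338241, p(124)=2841940500, p(125)=3163127352, p(126)=3519222692, p(127)=3913864295, p(128)=4351078600, p(129)=4835271870, p(130)=5371315400, p(131)=5964539504, p(132)=6620830889, p(133)=7346629512, p(134)=8149040695, p(135)=9035836076, p(136)=10015581680, p(137)=11097645016, p(138)=12292341831, p(139)=13610949895, p(140)=15065878135, p(141)=16670689208, p(142)=18440293320, p(143)=20390982757, p(144)=22540654445, p(145)=24908858009, p(146)=27517052599, p(147)=30388671978, p(148)=33549419497, p(149)=37027355200, p(150)=40853235313, p(151)=45060624582, p(152)=49686288421, p(153)=54770336324, p(154)=60356673280, p(155)=66493182097.
Final step: p(156) = p(155) + p(154) - p(151) - p(149) + p(144) + p(141) - p(134) - p(130) + p(121) + p(116) - p(105) - p(99) + p(86) + p(79) - p(64) - p(56) + p(39) + p(30) - p(11) - p(1)
= 66493182097 + 60356673280 - 45060624582 - 37027355200 + 22540654445 + 16670689208 - 8149040695 - 5371315400 + 2056148051 + 1188908248 - 342325709 - 169229875 + 34262962 + 13848650 - 1741630 - 526823 + 31185 + 5604 - 56 - 1
= 73232243759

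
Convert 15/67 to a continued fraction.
[0; 4, 2, 7]

Euclidean algorithm steps:
15 = 0 × 67 + 15
67 = 4 × 15 + 7
15 = 2 × 7 + 1
7 = 7 × 1 + 0
Continued fraction: [0; 4, 2, 7]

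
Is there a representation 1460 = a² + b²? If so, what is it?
4² + 38² (a=4, b=38)

Factorization: 1460 = 2^2 × 5 × 73
By Fermat: n is sum of two squares iff every prime p ≡ 3 (mod 4) appears to even power.
All primes ≡ 3 (mod 4) appear to even power.
Search a = 0, 1, 2, … for 1460 - a² a perfect square: first hit at a = 4: 1460 - 16 = 1444 = 38².
1460 = 4² + 38² = 16 + 1444 ✓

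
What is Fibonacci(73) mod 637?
167

Matrix identity: Q^n = [[F_(n+1), F_n], [F_n, F_(n-1)]] with Q = [[1,1],[1,0]].
n = 73 = 1001001₂. Square-and-multiply, entries mod 637:
Q^1 = [[1,1],[1,0]]
Q^2 = (Q^1)² = [[2,1],[1,1]]
Q^4 = (Q^2)² = [[5,3],[3,2]]
Q^9 = (Q^4)²·Q = [[55,34],[34,21]]
Q^18 = (Q^9)² = [[359,36],[36,323]]
Q^36 = (Q^18)² = [[229,346],[346,520]]
Q^73 = (Q^36)²·Q = [[62,167],[167,532]]
F_73 mod 637 = Q^73[0][1] = 167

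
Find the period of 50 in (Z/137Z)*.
17

137 is prime, so ord(50) divides φ(137) = 136.
Divisors of 136: 1, 2, 4, 8, 17, 34, 68, 136.
Repeated squaring: 50^1 ≡ 50, 50^2 ≡ 34, 50^4 ≡ 60, 50^8 ≡ 38, 50^16 ≡ 74, 50^32 ≡ 133, 50^64 ≡ 16, 50^128 ≡ 119 (mod 137).
Test 50^d mod 137 for each divisor d in increasing order:
50^1 ≡ 50
50^2 ≡ 34
50^4 ≡ 60
50^8 ≡ 38
50^17 = 50^16·50^1 ≡ 1  ← first divisor giving 1
The order is 17.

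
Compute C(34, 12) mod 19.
18

Using Lucas' theorem:
Write n=34 and k=12 in base 19:
n in base 19: [1, 15]
k in base 19: [0, 12]
C(34,12) mod 19 = ∏ C(n_i, k_i) mod 19
Digit binomials (mod 19): C(1,0) = 1; C(15,12) = 455 ≡ 18
Product: 1 × 18 = 18 ≡ 18 (mod 19)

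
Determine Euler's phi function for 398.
198

398 = 2 × 199
φ(n) = n × ∏(1 - 1/p) for each prime p dividing n
φ(398) = 398 × (1 - 1/2) × (1 - 1/199) = 198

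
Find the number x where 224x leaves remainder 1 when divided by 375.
149

gcd(224, 375) = 1, so the inverse exists.
Extended Euclidean algorithm on (375, 224):
375 = 1 × 224 + 151  ⟹  151 = (1)·375 + (-1)·224
224 = 1 × 151 + 73  ⟹  73 = (-1)·375 + (2)·224
151 = 2 × 73 + 5  ⟹  5 = (3)·375 + (-5)·224
73 = 14 × 5 + 3  ⟹  3 = (-43)·375 + (72)·224
5 = 1 × 3 + 2  ⟹  2 = (46)·375 + (-77)·224
3 = 1 × 2 + 1  ⟹  1 = (-89)·375 + (149)·224
So (149)·224 ≡ 1 (mod 375), i.e. 224^(-1) ≡ 149 (mod 375).
Check: 224 × 149 = 33376 ≡ 1 (mod 375)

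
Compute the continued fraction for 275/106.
[2; 1, 1, 2, 6, 1, 2]

Euclidean algorithm steps:
275 = 2 × 106 + 63
106 = 1 × 63 + 43
63 = 1 × 43 + 20
43 = 2 × 20 + 3
20 = 6 × 3 + 2
3 = 1 × 2 + 1
2 = 2 × 1 + 0
Continued fraction: [2; 1, 1, 2, 6, 1, 2]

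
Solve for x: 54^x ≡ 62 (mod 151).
146

Baby-step giant-step with step n = ⌈√151⌉ = 13.
Baby steps 54^j mod 151 (j:value) for j=0..12: 0:1, 1:54, 2:47, 3:122, 4:95, 5:147, 6:86, 7:114, 8:116, 9:73, 10:16, 11:109, 12:148.
Giant-step multiplier: 54^(-13) ≡ 54^(150-13) = 54^137 ≡ 96 (mod 151).
Giant steps γ_i = 62·96^i mod 151: γ_0=62, γ_1=63, γ_2=8, γ_3=13, γ_4=40, γ_5=65, γ_6=49, γ_7=23, γ_8=94, γ_9=115, γ_10=17, γ_11=122 (in table at j=3).
x = i·n + j = 11·13 + 3 = 146.
Check: 54^146 ≡ 62 (mod 151).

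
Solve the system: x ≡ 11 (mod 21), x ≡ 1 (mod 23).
116

Using Chinese Remainder Theorem:
M = 21 × 23 = 483
M1 = 23, M2 = 21
y1 = 23^(-1) mod 21 = 11
y2 = 21^(-1) mod 23 = 11
x = (11×23×11 + 1×21×11) mod 483 = 116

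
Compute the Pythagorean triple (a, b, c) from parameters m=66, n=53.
(1547, 6996, 7165)

Euclid's formula: a = m² - n², b = 2mn, c = m² + n²
m = 66, n = 53
a = 66² - 53² = 4356 - 2809 = 1547
b = 2 × 66 × 53 = 6996
c = 66² + 53² = 4356 + 2809 = 7165
Verification: 1547² + 6996² = 2393209 + 48944016 = 51337225 = 7165² ✓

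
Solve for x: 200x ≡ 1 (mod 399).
2

gcd(200, 399) = 1, so the inverse exists.
Extended Euclidean algorithm on (399, 200):
399 = 1 × 200 + 199  ⟹  199 = (1)·399 + (-1)·200
200 = 1 × 199 + 1  ⟹  1 = (-1)·399 + (2)·200
So (2)·200 ≡ 1 (mod 399), i.e. 200^(-1) ≡ 2 (mod 399).
Check: 200 × 2 = 400 ≡ 1 (mod 399)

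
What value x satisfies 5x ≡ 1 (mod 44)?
9

gcd(5, 44) = 1, so the inverse exists.
Extended Euclidean algorithm on (44, 5):
44 = 8 × 5 + 4  ⟹  4 = (1)·44 + (-8)·5
5 = 1 × 4 + 1  ⟹  1 = (-1)·44 + (9)·5
So (9)·5 ≡ 1 (mod 44), i.e. 5^(-1) ≡ 9 (mod 44).
Check: 5 × 9 = 45 ≡ 1 (mod 44)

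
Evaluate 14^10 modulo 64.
0

Repeated squaring. Binary of 10 = 1010.
14^1 ≡ 14 (mod 64); 14^2 ≡ 4 (mod 64); 14^4 ≡ 16 (mod 64); 14^8 ≡ 0 (mod 64)
14^10 = 14^2 × 14^8 ≡ 0 (mod 64)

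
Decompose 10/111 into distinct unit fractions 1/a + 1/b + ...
1/12 + 1/148

Greedy algorithm:
10/111: ceiling(111/10) = 12, use 1/12
1/148: ceiling(148/1) = 148, use 1/148
Result: 10/111 = 1/12 + 1/148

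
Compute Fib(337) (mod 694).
605

Matrix identity: Q^n = [[F_(n+1), F_n], [F_n, F_(n-1)]] with Q = [[1,1],[1,0]].
n = 337 = 101010001₂. Square-and-multiply, entries mod 694:
Q^1 = [[1,1],[1,0]]
Q^2 = (Q^1)² = [[2,1],[1,1]]
Q^5 = (Q^2)²·Q = [[8,5],[5,3]]
Q^10 = (Q^5)² = [[89,55],[55,34]]
Q^21 = (Q^10)²·Q = [[361,536],[536,519]]
Q^42 = (Q^21)² = [[523,454],[454,69]]
Q^84 = (Q^42)² = [[91,190],[190,595]]
Q^168 = (Q^84)² = [[659,562],[562,97]]
Q^337 = (Q^168)²·Q = [[55,605],[605,144]]
F_337 mod 694 = Q^337[0][1] = 605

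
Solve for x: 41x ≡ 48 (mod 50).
x ≡ 28 (mod 50)

gcd(41, 50) = 1, which divides 48, so solutions exist.
Find 41^(-1) mod 50 by the extended Euclidean algorithm:
50 = 1 × 41 + 9  ⟹  9 = (1)·50 + (-1)·41
41 = 4 × 9 + 5  ⟹  5 = (-4)·50 + (5)·41
9 = 1 × 5 + 4  ⟹  4 = (5)·50 + (-6)·41
5 = 1 × 4 + 1  ⟹  1 = (-9)·50 + (11)·41
So (11)·41 ≡ 1 (mod 50), i.e. 41^(-1) ≡ 11 (mod 50).
x ≡ 11 × 48 = 528 ≡ 28 (mod 50).
Check: 41 × 28 = 1148 ≡ 48 (mod 50).
Unique solution: x ≡ 28 (mod 50)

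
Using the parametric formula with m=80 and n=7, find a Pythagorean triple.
(6351, 1120, 6449)

Euclid's formula: a = m² - n², b = 2mn, c = m² + n²
m = 80, n = 7
a = 80² - 7² = 6400 - 49 = 6351
b = 2 × 80 × 7 = 1120
c = 80² + 7² = 6400 + 49 = 6449
Verification: 6351² + 1120² = 40335201 + 1254400 = 41589601 = 6449² ✓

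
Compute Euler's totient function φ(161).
132

161 = 7 × 23
φ(n) = n × ∏(1 - 1/p) for each prime p dividing n
φ(161) = 161 × (1 - 1/7) × (1 - 1/23) = 132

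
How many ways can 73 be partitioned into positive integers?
6185689

p(n) counts ways to write n as a sum of positive integers (order ignored).
Euler's pentagonal recurrence: p(k) = p(k-1) + p(k-2) - p(k-5) - p(k-7) + p(k-12) + p(k-15) - ... (offsets j(3j∓1)/2, signs ++--, p(0)=1, p(<0)=0).
DP table for k = 0..72: p(0)=1, p(1)=1, p(2)=2, p(3)=3, p(4)=5, p(5)=7, p(6)=11, p(7)=15, p(8)=22, p(9)=30, p(10)=42, p(11)=56, p(12)=77, p(13)=101, p(14)=135, p(15)=176, p(16)=231, p(17)=297, p(18)=385, p(19)=490, p(20)=627, p(21)=792, p(22)=1002, p(23)=1255, p(24)=1575, p(25)=1958, p(26)=2436, p(27)=3010, p(28)=3718, p(29)=4565, p(30)=5604, p(31)=6842, p(32)=8349, p(33)=10143, p(34)=12310, p(35)=14883, p(36)=17977, p(37)=21637, p(38)=26015, p(39)=31185, p(40)=37338, p(41)=44583, p(42)=53174, p(43)=63261, p(44)=75175, p(45)=89134, p(46)=105558, p(47)=124754, p(48)=147273, p(49)=173525, p(50)=204226, p(51)=239943, p(52)=281589, p(53)=329931, p(54)=386155, p(55)=451276, p(56)=526823, p(57)=614154, p(58)=715220, p(59)=831820, p(60)=966467, p(61)=1121505, p(62)=1300156, p(63)=1505499, p(64)=1741630, p(65)=2012558, p(66)=2323520, p(67)=2679689, p(68)=3087735, p(69)=3554345, p(70)=4087968, p(71)=4697205, p(72)=5392783.
Final step: p(73) = p(72) + p(71) - p(68) - p(66) + p(61) + p(58) - p(51) - p(47) + p(38) + p(33) - p(22) - p(16) + p(3)
= 5392783 + 4697205 - 3087735 - 2323520 + 1121505 + 715220 - 239943 - 124754 + 26015 + 10143 - 1002 - 231 + 3
= 6185689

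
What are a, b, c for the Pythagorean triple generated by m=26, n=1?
(675, 52, 677)

Euclid's formula: a = m² - n², b = 2mn, c = m² + n²
m = 26, n = 1
a = 26² - 1² = 676 - 1 = 675
b = 2 × 26 × 1 = 52
c = 26² + 1² = 676 + 1 = 677
Verification: 675² + 52² = 455625 + 2704 = 458329 = 677² ✓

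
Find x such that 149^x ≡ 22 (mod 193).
155

Baby-step giant-step with step n = ⌈√193⌉ = 14.
Baby steps 149^j mod 193 (j:value) for j=0..13: 0:1, 1:149, 2:6, 3:122, 4:36, 5:153, 6:23, 7:146, 8:138, 9:104, 10:56, 11:45, 12:143, 13:77.
Giant-step multiplier: 149^(-14) ≡ 149^(192-14) = 149^178 ≡ 101 (mod 193).
Giant steps γ_i = 22·101^i mod 193: γ_0=22, γ_1=99, γ_2=156, γ_3=123, γ_4=71, γ_5=30, γ_6=135, γ_7=125, γ_8=80, γ_9=167, γ_10=76, γ_11=149 (in table at j=1).
x = i·n + j = 11·14 + 1 = 155.
Check: 149^155 ≡ 22 (mod 193).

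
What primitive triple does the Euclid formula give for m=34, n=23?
(627, 1564, 1685)

Euclid's formula: a = m² - n², b = 2mn, c = m² + n²
m = 34, n = 23
a = 34² - 23² = 1156 - 529 = 627
b = 2 × 34 × 23 = 1564
c = 34² + 23² = 1156 + 529 = 1685
Verification: 627² + 1564² = 393129 + 2446096 = 2839225 = 1685² ✓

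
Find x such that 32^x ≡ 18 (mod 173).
11

Baby-step giant-step with step n = ⌈√173⌉ = 14.
Baby steps 32^j mod 173 (j:value) for j=0..13: 0:1, 1:32, 2:159, 3:71, 4:23, 5:44, 6:24, 7:76, 8:10, 9:147, 10:33, 11:18, 12:57, 13:94.
h = 18 is already in the table at j=11, so x = 11.
Check: 32^11 ≡ 18 (mod 173).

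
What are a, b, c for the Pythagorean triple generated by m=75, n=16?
(5369, 2400, 5881)

Euclid's formula: a = m² - n², b = 2mn, c = m² + n²
m = 75, n = 16
a = 75² - 16² = 5625 - 256 = 5369
b = 2 × 75 × 16 = 2400
c = 75² + 16² = 5625 + 256 = 5881
Verification: 5369² + 2400² = 28826161 + 5760000 = 34586161 = 5881² ✓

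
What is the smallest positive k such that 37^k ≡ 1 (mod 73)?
9

73 is prime, so ord(37) divides φ(73) = 72.
Divisors of 72: 1, 2, 3, 4, 6, 8, 9, 12, 18, 24, 36, 72.
Repeated squaring: 37^1 ≡ 37, 37^2 ≡ 55, 37^4 ≡ 32, 37^8 ≡ 2, 37^16 ≡ 4, 37^32 ≡ 16, 37^64 ≡ 37 (mod 73).
Test 37^d mod 73 for each divisor d in increasing order:
37^1 ≡ 37
37^2 ≡ 55
37^3 = 37^2·37^1 ≡ 64
37^4 ≡ 32
37^6 = 37^4·37^2 ≡ 8
37^8 ≡ 2
37^9 = 37^8·37^1 ≡ 1  ← first divisor giving 1
The order is 9.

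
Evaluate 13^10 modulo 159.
148

Repeated squaring. Binary of 10 = 1010.
13^1 ≡ 13 (mod 159); 13^2 ≡ 10 (mod 159); 13^4 ≡ 100 (mod 159); 13^8 ≡ 142 (mod 159)
13^10 = 13^2 × 13^8 ≡ 148 (mod 159)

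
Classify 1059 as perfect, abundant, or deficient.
deficient

Proper divisors of 1059: sum = 1 + 3 + 353 = 357
Since 357 < 1059, 1059 is deficient.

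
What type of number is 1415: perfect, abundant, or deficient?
deficient

Proper divisors of 1415: sum = 1 + 5 + 283 = 289
Since 289 < 1415, 1415 is deficient.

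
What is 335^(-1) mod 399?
293

gcd(335, 399) = 1, so the inverse exists.
Extended Euclidean algorithm on (399, 335):
399 = 1 × 335 + 64  ⟹  64 = (1)·399 + (-1)·335
335 = 5 × 64 + 15  ⟹  15 = (-5)·399 + (6)·335
64 = 4 × 15 + 4  ⟹  4 = (21)·399 + (-25)·335
15 = 3 × 4 + 3  ⟹  3 = (-68)·399 + (81)·335
4 = 1 × 3 + 1  ⟹  1 = (89)·399 + (-106)·335
So (-106)·335 ≡ 1 (mod 399), i.e. 335^(-1) ≡ -106 ≡ 293 (mod 399).
Check: 335 × 293 = 98155 ≡ 1 (mod 399)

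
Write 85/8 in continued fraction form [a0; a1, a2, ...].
[10; 1, 1, 1, 2]

Euclidean algorithm steps:
85 = 10 × 8 + 5
8 = 1 × 5 + 3
5 = 1 × 3 + 2
3 = 1 × 2 + 1
2 = 2 × 1 + 0
Continued fraction: [10; 1, 1, 1, 2]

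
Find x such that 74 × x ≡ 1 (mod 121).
18

gcd(74, 121) = 1, so the inverse exists.
Extended Euclidean algorithm on (121, 74):
121 = 1 × 74 + 47  ⟹  47 = (1)·121 + (-1)·74
74 = 1 × 47 + 27  ⟹  27 = (-1)·121 + (2)·74
47 = 1 × 27 + 20  ⟹  20 = (2)·121 + (-3)·74
27 = 1 × 20 + 7  ⟹  7 = (-3)·121 + (5)·74
20 = 2 × 7 + 6  ⟹  6 = (8)·121 + (-13)·74
7 = 1 × 6 + 1  ⟹  1 = (-11)·121 + (18)·74
So (18)·74 ≡ 1 (mod 121), i.e. 74^(-1) ≡ 18 (mod 121).
Check: 74 × 18 = 1332 ≡ 1 (mod 121)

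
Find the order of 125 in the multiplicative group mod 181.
5

181 is prime, so ord(125) divides φ(181) = 180.
Divisors of 180: 1, 2, 3, 4, 5, 6, 9, 10, 12, 15, 18, 20, 30, 36, 45, 60, 90, 180.
Repeated squaring: 125^1 ≡ 125, 125^2 ≡ 59, 125^4 ≡ 42, 125^8 ≡ 135, 125^16 ≡ 125, 125^32 ≡ 59, 125^64 ≡ 42, 125^128 ≡ 135 (mod 181).
Test 125^d mod 181 for each divisor d in increasing order:
125^1 ≡ 125
125^2 ≡ 59
125^3 = 125^2·125^1 ≡ 135
125^4 ≡ 42
125^5 = 125^4·125^1 ≡ 1  ← first divisor giving 1
The order is 5.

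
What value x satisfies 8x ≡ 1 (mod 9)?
8

gcd(8, 9) = 1, so the inverse exists.
Extended Euclidean algorithm on (9, 8):
9 = 1 × 8 + 1  ⟹  1 = (1)·9 + (-1)·8
So (-1)·8 ≡ 1 (mod 9), i.e. 8^(-1) ≡ -1 ≡ 8 (mod 9).
Check: 8 × 8 = 64 ≡ 1 (mod 9)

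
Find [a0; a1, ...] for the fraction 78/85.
[0; 1, 11, 7]

Euclidean algorithm steps:
78 = 0 × 85 + 78
85 = 1 × 78 + 7
78 = 11 × 7 + 1
7 = 7 × 1 + 0
Continued fraction: [0; 1, 11, 7]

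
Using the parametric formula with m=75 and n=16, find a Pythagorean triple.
(5369, 2400, 5881)

Euclid's formula: a = m² - n², b = 2mn, c = m² + n²
m = 75, n = 16
a = 75² - 16² = 5625 - 256 = 5369
b = 2 × 75 × 16 = 2400
c = 75² + 16² = 5625 + 256 = 5881
Verification: 5369² + 2400² = 28826161 + 5760000 = 34586161 = 5881² ✓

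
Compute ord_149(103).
74

149 is prime, so ord(103) divides φ(149) = 148.
Divisors of 148: 1, 2, 4, 37, 74, 148.
Repeated squaring: 103^1 ≡ 103, 103^2 ≡ 30, 103^4 ≡ 6, 103^8 ≡ 36, 103^16 ≡ 104, 103^32 ≡ 88, 103^64 ≡ 145, 103^128 ≡ 16 (mod 149).
Test 103^d mod 149 for each divisor d in increasing order:
103^1 ≡ 103
103^2 ≡ 30
103^4 ≡ 6
103^37 = 103^32·103^4·103^1 ≡ 148
103^74 = 103^64·103^8·103^2 ≡ 1  ← first divisor giving 1
The order is 74.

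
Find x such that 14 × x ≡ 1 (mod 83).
6

gcd(14, 83) = 1, so the inverse exists.
Extended Euclidean algorithm on (83, 14):
83 = 5 × 14 + 13  ⟹  13 = (1)·83 + (-5)·14
14 = 1 × 13 + 1  ⟹  1 = (-1)·83 + (6)·14
So (6)·14 ≡ 1 (mod 83), i.e. 14^(-1) ≡ 6 (mod 83).
Check: 14 × 6 = 84 ≡ 1 (mod 83)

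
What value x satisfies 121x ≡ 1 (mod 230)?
211

gcd(121, 230) = 1, so the inverse exists.
Extended Euclidean algorithm on (230, 121):
230 = 1 × 121 + 109  ⟹  109 = (1)·230 + (-1)·121
121 = 1 × 109 + 12  ⟹  12 = (-1)·230 + (2)·121
109 = 9 × 12 + 1  ⟹  1 = (10)·230 + (-19)·121
So (-19)·121 ≡ 1 (mod 230), i.e. 121^(-1) ≡ -19 ≡ 211 (mod 230).
Check: 121 × 211 = 25531 ≡ 1 (mod 230)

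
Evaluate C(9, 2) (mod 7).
1

Using Lucas' theorem:
Write n=9 and k=2 in base 7:
n in base 7: [1, 2]
k in base 7: [0, 2]
C(9,2) mod 7 = ∏ C(n_i, k_i) mod 7
Digit binomials (mod 7): C(1,0) = 1; C(2,2) = 1
Product: 1 × 1 = 1 ≡ 1 (mod 7)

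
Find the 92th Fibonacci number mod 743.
185

Matrix identity: Q^n = [[F_(n+1), F_n], [F_n, F_(n-1)]] with Q = [[1,1],[1,0]].
n = 92 = 1011100₂. Square-and-multiply, entries mod 743:
Q^1 = [[1,1],[1,0]]
Q^2 = (Q^1)² = [[2,1],[1,1]]
Q^5 = (Q^2)²·Q = [[8,5],[5,3]]
Q^11 = (Q^5)²·Q = [[144,89],[89,55]]
Q^23 = (Q^11)²·Q = [[302,423],[423,622]]
Q^46 = (Q^23)² = [[424,34],[34,390]]
Q^92 = (Q^46)² = [[383,185],[185,198]]
F_92 mod 743 = Q^92[0][1] = 185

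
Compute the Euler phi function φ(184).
88

184 = 2^3 × 23
φ(n) = n × ∏(1 - 1/p) for each prime p dividing n
φ(184) = 184 × (1 - 1/2) × (1 - 1/23) = 88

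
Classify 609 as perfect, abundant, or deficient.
deficient

Proper divisors of 609: sum = 1 + 3 + 7 + 21 + 29 + 87 + 203 = 351
Since 351 < 609, 609 is deficient.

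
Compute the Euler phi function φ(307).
306

307 = 307
φ(n) = n × ∏(1 - 1/p) for each prime p dividing n
φ(307) = 307 × (1 - 1/307) = 306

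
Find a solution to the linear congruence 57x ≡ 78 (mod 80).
x ≡ 14 (mod 80)

gcd(57, 80) = 1, which divides 78, so solutions exist.
Find 57^(-1) mod 80 by the extended Euclidean algorithm:
80 = 1 × 57 + 23  ⟹  23 = (1)·80 + (-1)·57
57 = 2 × 23 + 11  ⟹  11 = (-2)·80 + (3)·57
23 = 2 × 11 + 1  ⟹  1 = (5)·80 + (-7)·57
So (-7)·57 ≡ 1 (mod 80), i.e. 57^(-1) ≡ -7 ≡ 73 (mod 80).
x ≡ 73 × 78 = 5694 ≡ 14 (mod 80).
Check: 57 × 14 = 798 ≡ 78 (mod 80).
Unique solution: x ≡ 14 (mod 80)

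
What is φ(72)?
24

72 = 2^3 × 3^2
φ(n) = n × ∏(1 - 1/p) for each prime p dividing n
φ(72) = 72 × (1 - 1/2) × (1 - 1/3) = 24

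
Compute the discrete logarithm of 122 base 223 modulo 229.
171

Baby-step giant-step with step n = ⌈√229⌉ = 16.
Baby steps 223^j mod 229 (j:value) for j=0..15: 0:1, 1:223, 2:36, 3:13, 4:151, 5:10, 6:169, 7:131, 8:130, 9:136, 10:100, 11:87, 12:165, 13:155, 14:215, 15:84.
Giant-step multiplier: 223^(-16) ≡ 223^(228-16) = 223^212 ≡ 224 (mod 229).
Giant steps γ_i = 122·224^i mod 229: γ_0=122, γ_1=77, γ_2=73, γ_3=93, γ_4=222, γ_5=35, γ_6=54, γ_7=188, γ_8=205, γ_9=120, γ_10=87 (in table at j=11).
x = i·n + j = 10·16 + 11 = 171.
Check: 223^171 ≡ 122 (mod 229).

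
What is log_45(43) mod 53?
42

Baby-step giant-step with step n = ⌈√53⌉ = 8.
Baby steps 45^j mod 53 (j:value) for j=0..7: 0:1, 1:45, 2:11, 3:18, 4:15, 5:39, 6:6, 7:5.
Giant-step multiplier: 45^(-8) ≡ 45^(52-8) = 45^44 ≡ 49 (mod 53).
Giant steps γ_i = 43·49^i mod 53: γ_0=43, γ_1=40, γ_2=52, γ_3=4, γ_4=37, γ_5=11 (in table at j=2).
x = i·n + j = 5·8 + 2 = 42.
Check: 45^42 ≡ 43 (mod 53).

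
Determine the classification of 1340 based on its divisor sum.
abundant

Proper divisors of 1340: sum = 1 + 2 + 4 + 5 + 10 + 20 + 67 + 134 + 268 + 335 + 670 = 1516
Since 1516 > 1340, 1340 is abundant.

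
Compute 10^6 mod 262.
208

Repeated squaring. Binary of 6 = 110.
10^1 ≡ 10 (mod 262); 10^2 ≡ 100 (mod 262); 10^4 ≡ 44 (mod 262)
10^6 = 10^2 × 10^4 ≡ 208 (mod 262)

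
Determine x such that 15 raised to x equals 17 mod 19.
14

Baby-step giant-step with step n = ⌈√19⌉ = 5.
Baby steps 15^j mod 19 (j:value) for j=0..4: 0:1, 1:15, 2:16, 3:12, 4:9.
Giant-step multiplier: 15^(-5) ≡ 15^(18-5) = 15^13 ≡ 10 (mod 19).
Giant steps γ_i = 17·10^i mod 19: γ_0=17, γ_1=18, γ_2=9 (in table at j=4).
x = i·n + j = 2·5 + 4 = 14.
Check: 15^14 ≡ 17 (mod 19).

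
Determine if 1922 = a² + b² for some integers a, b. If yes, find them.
31² + 31² (a=31, b=31)

Factorization: 1922 = 2 × 31^2
By Fermat: n is sum of two squares iff every prime p ≡ 3 (mod 4) appears to even power.
All primes ≡ 3 (mod 4) appear to even power.
Search a = 0, 1, 2, … for 1922 - a² a perfect square: first hit at a = 31: 1922 - 961 = 961 = 31².
1922 = 31² + 31² = 961 + 961 ✓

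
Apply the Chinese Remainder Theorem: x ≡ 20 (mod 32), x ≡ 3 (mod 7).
52

Using Chinese Remainder Theorem:
M = 32 × 7 = 224
M1 = 7, M2 = 32
y1 = 7^(-1) mod 32 = 23
y2 = 32^(-1) mod 7 = 2
x = (20×7×23 + 3×32×2) mod 224 = 52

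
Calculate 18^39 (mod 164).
16

Repeated squaring. Binary of 39 = 100111.
18^1 ≡ 18 (mod 164); 18^2 ≡ 160 (mod 164); 18^4 ≡ 16 (mod 164); 18^8 ≡ 92 (mod 164); 18^16 ≡ 100 (mod 164); 18^32 ≡ 160 (mod 164)
18^39 = 18^1 × 18^2 × 18^4 × 18^32 ≡ 16 (mod 164)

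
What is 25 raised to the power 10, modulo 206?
121

Repeated squaring. Binary of 10 = 1010.
25^1 ≡ 25 (mod 206); 25^2 ≡ 7 (mod 206); 25^4 ≡ 49 (mod 206); 25^8 ≡ 135 (mod 206)
25^10 = 25^2 × 25^8 ≡ 121 (mod 206)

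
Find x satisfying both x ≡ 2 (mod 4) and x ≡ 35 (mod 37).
146

Using Chinese Remainder Theorem:
M = 4 × 37 = 148
M1 = 37, M2 = 4
y1 = 37^(-1) mod 4 = 1
y2 = 4^(-1) mod 37 = 28
x = (2×37×1 + 35×4×28) mod 148 = 146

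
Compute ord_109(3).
27

109 is prime, so ord(3) divides φ(109) = 108.
Divisors of 108: 1, 2, 3, 4, 6, 9, 12, 18, 27, 36, 54, 108.
Repeated squaring: 3^1 ≡ 3, 3^2 ≡ 9, 3^4 ≡ 81, 3^8 ≡ 21, 3^16 ≡ 5, 3^32 ≡ 25, 3^64 ≡ 80 (mod 109).
Test 3^d mod 109 for each divisor d in increasing order:
3^1 ≡ 3
3^2 ≡ 9
3^3 = 3^2·3^1 ≡ 27
3^4 ≡ 81
3^6 = 3^4·3^2 ≡ 75
3^9 = 3^8·3^1 ≡ 63
3^12 = 3^8·3^4 ≡ 66
3^18 = 3^16·3^2 ≡ 45
3^27 = 3^16·3^8·3^2·3^1 ≡ 1  ← first divisor giving 1
The order is 27.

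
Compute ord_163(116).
162

163 is prime, so ord(116) divides φ(163) = 162.
Divisors of 162: 1, 2, 3, 6, 9, 18, 27, 54, 81, 162.
Repeated squaring: 116^1 ≡ 116, 116^2 ≡ 90, 116^4 ≡ 113, 116^8 ≡ 55, 116^16 ≡ 91, 116^32 ≡ 131, 116^64 ≡ 46, 116^128 ≡ 160 (mod 163).
Test 116^d mod 163 for each divisor d in increasing order:
116^1 ≡ 116
116^2 ≡ 90
116^3 = 116^2·116^1 ≡ 8
116^6 = 116^4·116^2 ≡ 64
116^9 = 116^8·116^1 ≡ 23
116^18 = 116^16·116^2 ≡ 40
116^27 = 116^16·116^8·116^2·116^1 ≡ 105
116^54 = 116^32·116^16·116^4·116^2 ≡ 104
116^81 = 116^64·116^16·116^1 ≡ 162
116^162 = 116^128·116^32·116^2 ≡ 1  ← first divisor giving 1
The order is 162.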